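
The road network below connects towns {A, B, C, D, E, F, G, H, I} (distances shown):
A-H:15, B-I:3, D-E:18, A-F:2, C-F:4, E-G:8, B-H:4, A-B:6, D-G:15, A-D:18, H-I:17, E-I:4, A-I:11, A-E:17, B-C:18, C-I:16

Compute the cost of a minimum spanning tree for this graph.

46

Sort edges by weight, then run Kruskal:
A-F (2): add — endpoints in different components.
B-I (3): add — endpoints in different components.
B-H (4): add — endpoints in different components.
C-F (4): add — endpoints in different components.
E-I (4): add — endpoints in different components.
A-B (6): add — endpoints in different components.
E-G (8): add — endpoints in different components.
A-I (11): skip — A and I already connected.
A-H (15): skip — A and H already connected.
D-G (15): add — endpoints in different components.
MST edges: A-F, B-I, B-H, C-F, E-I, A-B, E-G, D-G; total weight 2+3+4+4+4+6+8+15 = 46.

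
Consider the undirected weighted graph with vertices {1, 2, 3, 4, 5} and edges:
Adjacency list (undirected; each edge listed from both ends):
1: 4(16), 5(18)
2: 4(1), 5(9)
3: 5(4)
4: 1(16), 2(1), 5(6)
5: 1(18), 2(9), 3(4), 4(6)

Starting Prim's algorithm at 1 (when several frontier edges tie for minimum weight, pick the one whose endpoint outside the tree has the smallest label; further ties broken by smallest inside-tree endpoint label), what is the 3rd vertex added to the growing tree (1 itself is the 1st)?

Prim, starting at 1.
Step 1: cheapest edge leaving the tree is 1—4 (16); add 4.
Step 2: cheapest edge leaving the tree is 2—4 (1); add 2.
Step 3: cheapest edge leaving the tree is 4—5 (6); add 5.
Step 4: cheapest edge leaving the tree is 3—5 (4); add 3.
Vertex order: 1, 4, 2, 5, 3. The 3rd vertex is 2.

2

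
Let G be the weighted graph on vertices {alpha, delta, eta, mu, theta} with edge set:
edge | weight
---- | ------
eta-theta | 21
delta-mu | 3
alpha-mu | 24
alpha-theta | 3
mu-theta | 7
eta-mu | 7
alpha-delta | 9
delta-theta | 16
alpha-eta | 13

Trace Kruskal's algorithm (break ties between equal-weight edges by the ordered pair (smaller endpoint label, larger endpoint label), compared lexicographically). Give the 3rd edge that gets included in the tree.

Kruskal: consider edges lightest-first.
alpha-theta (3): add. Components now {alpha,theta} {delta} {eta} {mu}
delta-mu (3): add. Components now {alpha,theta} {delta,mu} {eta}
eta-mu (7): add. Components now {alpha,theta} {delta,eta,mu}
mu-theta (7): add. Components now {alpha,delta,eta,mu,theta}
The 3rd edge added is eta-mu.

eta-mu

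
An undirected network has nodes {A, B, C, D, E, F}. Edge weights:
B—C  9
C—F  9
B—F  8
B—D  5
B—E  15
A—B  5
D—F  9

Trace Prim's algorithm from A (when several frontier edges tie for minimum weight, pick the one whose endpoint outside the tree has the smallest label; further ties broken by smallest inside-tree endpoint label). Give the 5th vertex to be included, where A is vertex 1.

Prim, starting at A.
Step 1: cheapest edge leaving the tree is A—B (5); add B.
Step 2: cheapest edge leaving the tree is B—D (5); add D.
Step 3: cheapest edge leaving the tree is B—F (8); add F.
Step 4: cheapest edge leaving the tree is B—C (9); add C.
Step 5: cheapest edge leaving the tree is B—E (15); add E.
Vertex order: A, B, D, F, C, E. The 5th vertex is C.

C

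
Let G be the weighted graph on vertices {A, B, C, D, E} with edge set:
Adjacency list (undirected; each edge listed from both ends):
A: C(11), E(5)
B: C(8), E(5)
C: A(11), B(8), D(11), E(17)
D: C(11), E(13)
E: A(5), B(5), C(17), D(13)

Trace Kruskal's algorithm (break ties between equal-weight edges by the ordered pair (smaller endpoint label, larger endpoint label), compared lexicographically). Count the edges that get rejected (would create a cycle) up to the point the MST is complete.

1

Kruskal: consider edges lightest-first.
A-E (5): add. Components now {A,E} {B} {C} {D}
B-E (5): add. Components now {A,B,E} {C} {D}
B-C (8): add. Components now {A,B,C,E} {D}
A-C (11): skip — A and C already connected.
C-D (11): add. Components now {A,B,C,D,E}
Edges rejected before the tree was complete: 1.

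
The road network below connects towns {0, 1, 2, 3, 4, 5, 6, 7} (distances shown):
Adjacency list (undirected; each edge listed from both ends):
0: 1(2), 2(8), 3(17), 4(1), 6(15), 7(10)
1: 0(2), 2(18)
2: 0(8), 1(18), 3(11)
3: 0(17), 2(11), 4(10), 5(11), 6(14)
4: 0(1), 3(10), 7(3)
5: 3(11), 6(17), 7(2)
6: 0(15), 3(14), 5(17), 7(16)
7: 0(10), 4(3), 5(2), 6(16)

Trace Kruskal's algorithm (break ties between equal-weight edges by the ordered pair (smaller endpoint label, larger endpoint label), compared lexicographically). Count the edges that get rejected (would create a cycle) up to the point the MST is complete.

Kruskal's algorithm — process edges by increasing weight (ties by edge label):
0–4 (1): add — endpoints in different components.
0–1 (2): add — endpoints in different components.
5–7 (2): add — endpoints in different components.
4–7 (3): add — endpoints in different components.
0–2 (8): add — endpoints in different components.
0–7 (10): skip — 0 and 7 already connected.
3–4 (10): add — endpoints in different components.
2–3 (11): skip — 2 and 3 already connected.
3–5 (11): skip — 3 and 5 already connected.
3–6 (14): add — endpoints in different components.
Edges rejected before the tree was complete: 3.

3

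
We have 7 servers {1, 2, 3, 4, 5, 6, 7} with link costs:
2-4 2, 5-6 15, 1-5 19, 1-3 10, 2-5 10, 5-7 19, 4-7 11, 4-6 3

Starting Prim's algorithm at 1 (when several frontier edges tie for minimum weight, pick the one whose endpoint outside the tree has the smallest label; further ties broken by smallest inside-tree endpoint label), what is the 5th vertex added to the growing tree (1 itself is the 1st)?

4

Prim, starting at 1.
Step 1: cheapest edge leaving the tree is 1-3 (10); add 3.
Step 2: cheapest edge leaving the tree is 1-5 (19); add 5.
Step 3: cheapest edge leaving the tree is 2-5 (10); add 2.
Step 4: cheapest edge leaving the tree is 2-4 (2); add 4.
Step 5: cheapest edge leaving the tree is 4-6 (3); add 6.
Step 6: cheapest edge leaving the tree is 4-7 (11); add 7.
Vertex order: 1, 3, 5, 2, 4, 6, 7. The 5th vertex is 4.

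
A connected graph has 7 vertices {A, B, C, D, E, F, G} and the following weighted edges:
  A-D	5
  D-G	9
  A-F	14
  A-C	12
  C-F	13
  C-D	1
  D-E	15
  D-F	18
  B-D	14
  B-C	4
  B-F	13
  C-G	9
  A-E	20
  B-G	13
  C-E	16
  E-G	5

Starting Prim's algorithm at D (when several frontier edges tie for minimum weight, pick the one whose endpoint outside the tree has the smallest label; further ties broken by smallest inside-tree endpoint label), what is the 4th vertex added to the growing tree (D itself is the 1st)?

A

Prim's algorithm from D:
Step 1: cheapest edge leaving the tree is C-D (1); add C.
Step 2: cheapest edge leaving the tree is B-C (4); add B.
Step 3: cheapest edge leaving the tree is A-D (5); add A.
Step 4: cheapest edge leaving the tree is C-G (9); add G.
Step 5: cheapest edge leaving the tree is E-G (5); add E.
Step 6: cheapest edge leaving the tree is B-F (13); add F.
Vertex order: D, C, B, A, G, E, F. The 4th vertex is A.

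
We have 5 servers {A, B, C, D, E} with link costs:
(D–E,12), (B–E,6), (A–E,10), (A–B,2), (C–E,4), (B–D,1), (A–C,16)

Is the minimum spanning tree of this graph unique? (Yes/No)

Yes

Sort edges by weight, then run Kruskal:
B–D (1): add. Components now {A} {B,D} {C} {E}
A–B (2): add. Components now {A,B,D} {C} {E}
C–E (4): add. Components now {A,B,D} {C,E}
B–E (6): add. Components now {A,B,C,D,E}
Every non-tree edge has weight strictly greater than the heaviest edge on the tree path between its endpoints, so the MST is unique.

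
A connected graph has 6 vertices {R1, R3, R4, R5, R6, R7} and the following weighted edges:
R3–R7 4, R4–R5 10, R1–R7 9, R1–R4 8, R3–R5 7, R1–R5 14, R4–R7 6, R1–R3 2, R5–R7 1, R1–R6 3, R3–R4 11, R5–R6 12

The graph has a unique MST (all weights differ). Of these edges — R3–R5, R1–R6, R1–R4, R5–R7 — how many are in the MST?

Kruskal's algorithm — process edges by increasing weight (ties by edge label):
R5–R7 (1): add — endpoints in different components.
R1–R3 (2): add — endpoints in different components.
R1–R6 (3): add — endpoints in different components.
R3–R7 (4): add — endpoints in different components.
R4–R7 (6): add — endpoints in different components.
MST edge set: {R5–R7, R1–R3, R1–R6, R3–R7, R4–R7}.
Of the listed edges, {R1–R6, R5–R7} are in the MST → 2.

2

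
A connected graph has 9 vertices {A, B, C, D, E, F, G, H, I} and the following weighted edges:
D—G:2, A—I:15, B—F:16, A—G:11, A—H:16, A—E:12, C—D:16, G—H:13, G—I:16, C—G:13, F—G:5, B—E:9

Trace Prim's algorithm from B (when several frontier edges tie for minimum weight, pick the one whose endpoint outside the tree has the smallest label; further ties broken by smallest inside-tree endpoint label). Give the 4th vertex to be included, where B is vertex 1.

Grow the tree from B using Prim:
Step 1: cheapest edge leaving the tree is B—E (9); add E.
Step 2: cheapest edge leaving the tree is A—E (12); add A.
Step 3: cheapest edge leaving the tree is A—G (11); add G.
Step 4: cheapest edge leaving the tree is D—G (2); add D.
Step 5: cheapest edge leaving the tree is F—G (5); add F.
Step 6: cheapest edge leaving the tree is C—G (13); add C.
Step 7: cheapest edge leaving the tree is G—H (13); add H.
Step 8: cheapest edge leaving the tree is A—I (15); add I.
Vertex order: B, E, A, G, D, F, C, H, I. The 4th vertex is G.

G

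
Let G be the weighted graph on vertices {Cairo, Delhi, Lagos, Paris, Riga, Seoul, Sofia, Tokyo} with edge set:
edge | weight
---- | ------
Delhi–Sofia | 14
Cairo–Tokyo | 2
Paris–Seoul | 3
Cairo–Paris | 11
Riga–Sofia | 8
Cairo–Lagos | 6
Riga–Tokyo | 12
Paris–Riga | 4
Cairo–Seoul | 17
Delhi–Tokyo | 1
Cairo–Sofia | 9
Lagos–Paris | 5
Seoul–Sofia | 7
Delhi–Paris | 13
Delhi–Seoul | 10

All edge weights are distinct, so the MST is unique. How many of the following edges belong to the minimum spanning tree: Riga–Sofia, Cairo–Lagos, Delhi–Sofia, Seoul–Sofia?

2

Sort edges by weight, then run Kruskal:
Delhi–Tokyo (1): add — endpoints in different components.
Cairo–Tokyo (2): add — endpoints in different components.
Paris–Seoul (3): add — endpoints in different components.
Paris–Riga (4): add — endpoints in different components.
Lagos–Paris (5): add — endpoints in different components.
Cairo–Lagos (6): add — endpoints in different components.
Seoul–Sofia (7): add — endpoints in different components.
MST edge set: {Delhi–Tokyo, Cairo–Tokyo, Paris–Seoul, Paris–Riga, Lagos–Paris, Cairo–Lagos, Seoul–Sofia}.
Of the listed edges, {Cairo–Lagos, Seoul–Sofia} are in the MST → 2.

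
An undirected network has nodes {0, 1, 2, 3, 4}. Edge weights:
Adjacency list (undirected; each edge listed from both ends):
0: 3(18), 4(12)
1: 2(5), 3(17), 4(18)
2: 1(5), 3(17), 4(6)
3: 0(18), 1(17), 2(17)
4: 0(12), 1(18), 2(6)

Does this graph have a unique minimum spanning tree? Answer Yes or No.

No

Kruskal: consider edges lightest-first.
1–2 (5): add. Components now {0} {1,2} {3} {4}
2–4 (6): add. Components now {0} {1,2,4} {3}
0–4 (12): add. Components now {0,1,2,4} {3}
1–3 (17): add. Components now {0,1,2,3,4}
Non-tree edge 2–3 has weight 17, equal to the heaviest edge on its tree cycle — swapping gives another MST of the same weight. Not unique.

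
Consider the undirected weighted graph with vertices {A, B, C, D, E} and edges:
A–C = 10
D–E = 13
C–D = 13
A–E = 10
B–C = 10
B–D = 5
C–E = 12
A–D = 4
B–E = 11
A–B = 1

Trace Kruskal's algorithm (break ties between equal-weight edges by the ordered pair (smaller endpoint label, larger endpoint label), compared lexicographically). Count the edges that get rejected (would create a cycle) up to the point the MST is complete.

Kruskal's algorithm — process edges by increasing weight (ties by edge label):
A–B (1): add. Components now {A,B} {C} {D} {E}
A–D (4): add. Components now {A,B,D} {C} {E}
B–D (5): skip — B and D already connected.
A–C (10): add. Components now {A,B,C,D} {E}
A–E (10): add. Components now {A,B,C,D,E}
Edges rejected before the tree was complete: 1.

1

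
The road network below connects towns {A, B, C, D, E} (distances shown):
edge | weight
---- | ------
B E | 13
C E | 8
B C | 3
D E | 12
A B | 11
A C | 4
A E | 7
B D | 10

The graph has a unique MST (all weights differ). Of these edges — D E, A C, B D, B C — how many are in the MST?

Kruskal's algorithm — process edges by increasing weight (ties by edge label):
B C (3): add — endpoints in different components.
A C (4): add — endpoints in different components.
A E (7): add — endpoints in different components.
C E (8): skip — C and E already connected.
B D (10): add — endpoints in different components.
MST edge set: {B C, A C, A E, B D}.
Of the listed edges, {A C, B D, B C} are in the MST → 3.

3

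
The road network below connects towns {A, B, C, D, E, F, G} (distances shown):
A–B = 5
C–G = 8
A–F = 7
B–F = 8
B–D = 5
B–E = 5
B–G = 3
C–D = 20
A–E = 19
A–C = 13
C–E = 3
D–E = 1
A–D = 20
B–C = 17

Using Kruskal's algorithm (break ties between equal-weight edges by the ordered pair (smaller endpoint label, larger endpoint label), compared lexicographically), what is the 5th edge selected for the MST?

Sort edges by weight, then run Kruskal:
D–E (1): add — endpoints in different components.
B–G (3): add — endpoints in different components.
C–E (3): add — endpoints in different components.
A–B (5): add — endpoints in different components.
B–D (5): add — endpoints in different components.
B–E (5): skip — B and E already connected.
A–F (7): add — endpoints in different components.
The 5th edge added is B–D.

B-D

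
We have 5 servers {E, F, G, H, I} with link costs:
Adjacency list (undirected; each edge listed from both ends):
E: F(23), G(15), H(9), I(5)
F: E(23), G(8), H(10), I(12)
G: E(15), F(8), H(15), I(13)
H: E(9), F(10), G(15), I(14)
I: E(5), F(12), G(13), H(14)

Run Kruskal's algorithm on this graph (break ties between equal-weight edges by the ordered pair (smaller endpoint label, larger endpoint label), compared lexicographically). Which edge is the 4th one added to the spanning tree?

F-H

Kruskal: consider edges lightest-first.
E-I (5): add. Components now {E,I} {F} {G} {H}
F-G (8): add. Components now {E,I} {F,G} {H}
E-H (9): add. Components now {E,H,I} {F,G}
F-H (10): add. Components now {E,F,G,H,I}
The 4th edge added is F-H.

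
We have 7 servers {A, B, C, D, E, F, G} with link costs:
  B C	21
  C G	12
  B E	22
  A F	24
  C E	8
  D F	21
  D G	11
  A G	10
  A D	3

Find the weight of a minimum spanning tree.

75

Prim's algorithm from D:
Step 1: cheapest edge leaving the tree is A D (3); add A.
Step 2: cheapest edge leaving the tree is A G (10); add G.
Step 3: cheapest edge leaving the tree is C G (12); add C.
Step 4: cheapest edge leaving the tree is C E (8); add E.
Step 5: cheapest edge leaving the tree is B C (21); add B.
Step 6: cheapest edge leaving the tree is D F (21); add F.
MST edges: A D, A G, C G, C E, B C, D F; total weight 3+10+12+8+21+21 = 75.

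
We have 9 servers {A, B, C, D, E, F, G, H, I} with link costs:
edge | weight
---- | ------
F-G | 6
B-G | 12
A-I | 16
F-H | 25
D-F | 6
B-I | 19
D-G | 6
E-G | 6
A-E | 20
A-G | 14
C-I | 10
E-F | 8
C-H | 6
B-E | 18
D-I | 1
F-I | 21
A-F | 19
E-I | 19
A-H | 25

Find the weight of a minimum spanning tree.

61

Sort edges by weight, then run Kruskal:
D-I (1): add — endpoints in different components.
C-H (6): add — endpoints in different components.
D-F (6): add — endpoints in different components.
D-G (6): add — endpoints in different components.
E-G (6): add — endpoints in different components.
F-G (6): skip — F and G already connected.
E-F (8): skip — E and F already connected.
C-I (10): add — endpoints in different components.
B-G (12): add — endpoints in different components.
A-G (14): add — endpoints in different components.
MST edges: D-I, C-H, D-F, D-G, E-G, C-I, B-G, A-G; total weight 1+6+6+6+6+10+12+14 = 61.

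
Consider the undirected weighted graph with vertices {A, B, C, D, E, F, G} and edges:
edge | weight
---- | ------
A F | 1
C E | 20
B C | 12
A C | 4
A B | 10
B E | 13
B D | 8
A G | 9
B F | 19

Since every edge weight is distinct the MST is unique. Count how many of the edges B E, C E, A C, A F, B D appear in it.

4

Kruskal: consider edges lightest-first.
A F (1): add — endpoints in different components.
A C (4): add — endpoints in different components.
B D (8): add — endpoints in different components.
A G (9): add — endpoints in different components.
A B (10): add — endpoints in different components.
B C (12): skip — B and C already connected.
B E (13): add — endpoints in different components.
MST edge set: {A F, A C, B D, A G, A B, B E}.
Of the listed edges, {B E, A C, A F, B D} are in the MST → 4.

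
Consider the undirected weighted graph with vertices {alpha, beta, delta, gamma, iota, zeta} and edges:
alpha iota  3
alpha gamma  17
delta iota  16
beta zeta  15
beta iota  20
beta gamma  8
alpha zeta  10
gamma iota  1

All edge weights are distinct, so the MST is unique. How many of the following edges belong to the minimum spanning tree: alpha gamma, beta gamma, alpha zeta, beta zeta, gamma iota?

3

Kruskal: consider edges lightest-first.
gamma iota (1): add. Components now {beta} {zeta} {alpha} {gamma,iota} {delta}
alpha iota (3): add. Components now {beta} {zeta} {alpha,gamma,iota} {delta}
beta gamma (8): add. Components now {alpha,beta,gamma,iota} {zeta} {delta}
alpha zeta (10): add. Components now {alpha,beta,gamma,iota,zeta} {delta}
beta zeta (15): skip — beta and zeta already connected.
delta iota (16): add. Components now {alpha,beta,delta,gamma,iota,zeta}
MST edge set: {gamma iota, alpha iota, beta gamma, alpha zeta, delta iota}.
Of the listed edges, {beta gamma, alpha zeta, gamma iota} are in the MST → 3.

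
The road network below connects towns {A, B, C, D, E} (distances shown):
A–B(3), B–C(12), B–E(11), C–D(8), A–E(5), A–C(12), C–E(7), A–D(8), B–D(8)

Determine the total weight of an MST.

23

Prim, starting at A.
Step 1: frontier [A–B 3, A–E 5, A–D 8, A–C 12] → take A–B (3); add B.
Step 2: frontier [A–E 5, A–D 8, A–C 12, B–D 8, B–E 11, B–C 12] → take A–E (5); add E.
Step 3: frontier [A–D 8, A–C 12, B–D 8, B–C 12, C–E 7] → take C–E (7); add C.
Step 4: frontier [A–D 8, B–D 8, C–D 8] → take A–D (8); add D.
MST edges: A–B, A–E, C–E, A–D; total weight 3+5+7+8 = 23.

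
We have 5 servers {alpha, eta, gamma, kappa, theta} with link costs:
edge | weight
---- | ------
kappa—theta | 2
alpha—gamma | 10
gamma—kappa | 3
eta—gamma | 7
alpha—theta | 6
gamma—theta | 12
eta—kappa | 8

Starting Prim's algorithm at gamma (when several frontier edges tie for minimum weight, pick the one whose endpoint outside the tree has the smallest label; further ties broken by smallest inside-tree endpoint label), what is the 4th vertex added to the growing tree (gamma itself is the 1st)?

Grow the tree from gamma using Prim:
Step 1: frontier [gamma—kappa 3, eta—gamma 7, alpha—gamma 10, gamma—theta 12] → take gamma—kappa (3); add kappa.
Step 2: frontier [eta—gamma 7, alpha—gamma 10, gamma—theta 12, kappa—theta 2, eta—kappa 8] → take kappa—theta (2); add theta.
Step 3: frontier [eta—gamma 7, alpha—gamma 10, eta—kappa 8, alpha—theta 6] → take alpha—theta (6); add alpha.
Step 4: frontier [eta—gamma 7, eta—kappa 8] → take eta—gamma (7); add eta.
Vertex order: gamma, kappa, theta, alpha, eta. The 4th vertex is alpha.

alpha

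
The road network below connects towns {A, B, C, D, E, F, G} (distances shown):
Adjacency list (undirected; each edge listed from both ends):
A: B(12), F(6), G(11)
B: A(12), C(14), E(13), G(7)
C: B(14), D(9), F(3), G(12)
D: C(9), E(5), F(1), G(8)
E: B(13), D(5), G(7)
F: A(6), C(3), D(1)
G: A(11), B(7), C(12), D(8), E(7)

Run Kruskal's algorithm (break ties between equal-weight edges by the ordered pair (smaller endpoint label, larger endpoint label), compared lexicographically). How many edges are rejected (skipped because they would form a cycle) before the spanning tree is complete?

0

Kruskal: consider edges lightest-first.
D–F (1): add — endpoints in different components.
C–F (3): add — endpoints in different components.
D–E (5): add — endpoints in different components.
A–F (6): add — endpoints in different components.
B–G (7): add — endpoints in different components.
E–G (7): add — endpoints in different components.
Edges rejected before the tree was complete: 0.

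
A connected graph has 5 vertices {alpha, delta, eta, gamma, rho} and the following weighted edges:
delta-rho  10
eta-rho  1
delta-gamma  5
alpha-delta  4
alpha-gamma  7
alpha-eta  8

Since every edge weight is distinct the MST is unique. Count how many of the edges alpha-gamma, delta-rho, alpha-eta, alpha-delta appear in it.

2

Kruskal: consider edges lightest-first.
eta-rho (1): add — endpoints in different components.
alpha-delta (4): add — endpoints in different components.
delta-gamma (5): add — endpoints in different components.
alpha-gamma (7): skip — alpha and gamma already connected.
alpha-eta (8): add — endpoints in different components.
MST edge set: {eta-rho, alpha-delta, delta-gamma, alpha-eta}.
Of the listed edges, {alpha-eta, alpha-delta} are in the MST → 2.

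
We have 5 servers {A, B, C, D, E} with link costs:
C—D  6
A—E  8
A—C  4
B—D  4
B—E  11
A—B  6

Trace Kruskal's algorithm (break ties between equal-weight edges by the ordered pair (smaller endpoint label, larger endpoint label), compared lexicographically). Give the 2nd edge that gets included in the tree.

Sort edges by weight, then run Kruskal:
A—C (4): add. Components now {A,C} {B} {D} {E}
B—D (4): add. Components now {A,C} {B,D} {E}
A—B (6): add. Components now {A,B,C,D} {E}
C—D (6): skip — C and D already connected.
A—E (8): add. Components now {A,B,C,D,E}
The 2nd edge added is B—D.

B-D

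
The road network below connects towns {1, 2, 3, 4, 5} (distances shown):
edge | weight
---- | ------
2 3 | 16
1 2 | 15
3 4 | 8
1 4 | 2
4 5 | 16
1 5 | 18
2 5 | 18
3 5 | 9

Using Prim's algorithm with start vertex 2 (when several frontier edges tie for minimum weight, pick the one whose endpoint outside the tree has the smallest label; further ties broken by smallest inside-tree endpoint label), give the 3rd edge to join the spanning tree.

3-4

Prim, starting at 2.
Step 1: cheapest edge leaving the tree is 1 2 (15); add 1.
Step 2: cheapest edge leaving the tree is 1 4 (2); add 4.
Step 3: cheapest edge leaving the tree is 3 4 (8); add 3.
Step 4: cheapest edge leaving the tree is 3 5 (9); add 5.
The 3rd edge added is 3 4.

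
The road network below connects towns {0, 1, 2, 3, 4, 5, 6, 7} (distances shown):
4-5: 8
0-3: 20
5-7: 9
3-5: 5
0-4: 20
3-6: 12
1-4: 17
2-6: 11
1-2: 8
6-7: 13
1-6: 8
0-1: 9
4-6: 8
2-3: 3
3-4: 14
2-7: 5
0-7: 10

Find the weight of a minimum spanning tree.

Sort edges by weight, then run Kruskal:
2-3 (3): add — endpoints in different components.
2-7 (5): add — endpoints in different components.
3-5 (5): add — endpoints in different components.
1-2 (8): add — endpoints in different components.
1-6 (8): add — endpoints in different components.
4-5 (8): add — endpoints in different components.
4-6 (8): skip — 4 and 6 already connected.
0-1 (9): add — endpoints in different components.
MST edges: 2-3, 2-7, 3-5, 1-2, 1-6, 4-5, 0-1; total weight 3+5+5+8+8+8+9 = 46.

46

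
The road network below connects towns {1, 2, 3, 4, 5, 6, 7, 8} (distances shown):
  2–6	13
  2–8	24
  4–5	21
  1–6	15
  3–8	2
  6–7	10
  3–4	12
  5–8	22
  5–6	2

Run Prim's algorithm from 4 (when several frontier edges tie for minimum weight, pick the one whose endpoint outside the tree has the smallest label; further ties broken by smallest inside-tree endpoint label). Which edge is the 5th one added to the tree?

6-7

Prim, starting at 4.
Step 1: cheapest edge leaving the tree is 3–4 (12); add 3.
Step 2: cheapest edge leaving the tree is 3–8 (2); add 8.
Step 3: cheapest edge leaving the tree is 4–5 (21); add 5.
Step 4: cheapest edge leaving the tree is 5–6 (2); add 6.
Step 5: cheapest edge leaving the tree is 6–7 (10); add 7.
Step 6: cheapest edge leaving the tree is 2–6 (13); add 2.
Step 7: cheapest edge leaving the tree is 1–6 (15); add 1.
The 5th edge added is 6–7.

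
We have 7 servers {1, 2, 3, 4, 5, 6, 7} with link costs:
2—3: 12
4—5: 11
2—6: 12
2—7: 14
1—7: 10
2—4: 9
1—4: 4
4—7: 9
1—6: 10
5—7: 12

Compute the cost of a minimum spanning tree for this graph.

Kruskal's algorithm — process edges by increasing weight (ties by edge label):
1—4 (4): add — endpoints in different components.
2—4 (9): add — endpoints in different components.
4—7 (9): add — endpoints in different components.
1—6 (10): add — endpoints in different components.
1—7 (10): skip — 1 and 7 already connected.
4—5 (11): add — endpoints in different components.
2—3 (12): add — endpoints in different components.
MST edges: 1—4, 2—4, 4—7, 1—6, 4—5, 2—3; total weight 4+9+9+10+11+12 = 55.

55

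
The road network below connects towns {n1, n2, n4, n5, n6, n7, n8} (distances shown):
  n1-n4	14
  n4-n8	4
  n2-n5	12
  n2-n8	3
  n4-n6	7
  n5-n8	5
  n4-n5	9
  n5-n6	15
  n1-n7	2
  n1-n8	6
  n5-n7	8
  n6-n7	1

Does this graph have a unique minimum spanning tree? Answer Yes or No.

Kruskal: consider edges lightest-first.
n6-n7 (1): add — endpoints in different components.
n1-n7 (2): add — endpoints in different components.
n2-n8 (3): add — endpoints in different components.
n4-n8 (4): add — endpoints in different components.
n5-n8 (5): add — endpoints in different components.
n1-n8 (6): add — endpoints in different components.
Every non-tree edge has weight strictly greater than the heaviest edge on the tree path between its endpoints, so the MST is unique.

Yes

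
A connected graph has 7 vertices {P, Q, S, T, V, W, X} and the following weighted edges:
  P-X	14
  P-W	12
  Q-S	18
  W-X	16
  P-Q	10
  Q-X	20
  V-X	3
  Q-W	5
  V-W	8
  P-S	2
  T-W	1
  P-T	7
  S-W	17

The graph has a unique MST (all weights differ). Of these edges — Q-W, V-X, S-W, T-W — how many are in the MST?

3

Kruskal's algorithm — process edges by increasing weight (ties by edge label):
T-W (1): add. Components now {T,W} {P} {Q} {S} {V} {X}
P-S (2): add. Components now {T,W} {P,S} {Q} {V} {X}
V-X (3): add. Components now {T,W} {P,S} {Q} {V,X}
Q-W (5): add. Components now {Q,T,W} {P,S} {V,X}
P-T (7): add. Components now {P,Q,S,T,W} {V,X}
V-W (8): add. Components now {P,Q,S,T,V,W,X}
MST edge set: {T-W, P-S, V-X, Q-W, P-T, V-W}.
Of the listed edges, {Q-W, V-X, T-W} are in the MST → 3.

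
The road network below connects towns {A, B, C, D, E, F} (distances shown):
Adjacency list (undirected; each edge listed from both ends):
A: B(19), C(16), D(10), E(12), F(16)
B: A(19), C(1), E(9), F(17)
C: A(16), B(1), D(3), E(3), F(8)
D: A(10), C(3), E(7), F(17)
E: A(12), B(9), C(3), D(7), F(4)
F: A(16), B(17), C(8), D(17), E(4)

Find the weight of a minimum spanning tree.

21

Prim's algorithm from A:
Step 1: frontier [A—D 10, A—E 12, A—C 16, A—F 16, A—B 19] → take A—D (10); add D.
Step 2: frontier [A—E 12, A—C 16, A—F 16, A—B 19, C—D 3, D—E 7, D—F 17] → take C—D (3); add C.
Step 3: frontier [A—E 12, A—F 16, A—B 19, B—C 1, C—E 3, C—F 8, D—E 7, D—F 17] → take B—C (1); add B.
Step 4: frontier [A—E 12, A—F 16, B—E 9, B—F 17, C—E 3, C—F 8, D—E 7, D—F 17] → take C—E (3); add E.
Step 5: frontier [A—F 16, B—F 17, C—F 8, D—F 17, E—F 4] → take E—F (4); add F.
MST edges: A—D, C—D, B—C, C—E, E—F; total weight 10+3+1+3+4 = 21.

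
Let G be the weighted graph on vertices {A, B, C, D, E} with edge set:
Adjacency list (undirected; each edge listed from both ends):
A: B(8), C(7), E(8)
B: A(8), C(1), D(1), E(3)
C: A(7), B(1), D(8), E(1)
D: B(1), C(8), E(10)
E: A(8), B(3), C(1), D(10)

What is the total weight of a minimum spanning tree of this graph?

Kruskal: consider edges lightest-first.
B-C (1): add — endpoints in different components.
B-D (1): add — endpoints in different components.
C-E (1): add — endpoints in different components.
B-E (3): skip — B and E already connected.
A-C (7): add — endpoints in different components.
MST edges: B-C, B-D, C-E, A-C; total weight 1+1+1+7 = 10.

10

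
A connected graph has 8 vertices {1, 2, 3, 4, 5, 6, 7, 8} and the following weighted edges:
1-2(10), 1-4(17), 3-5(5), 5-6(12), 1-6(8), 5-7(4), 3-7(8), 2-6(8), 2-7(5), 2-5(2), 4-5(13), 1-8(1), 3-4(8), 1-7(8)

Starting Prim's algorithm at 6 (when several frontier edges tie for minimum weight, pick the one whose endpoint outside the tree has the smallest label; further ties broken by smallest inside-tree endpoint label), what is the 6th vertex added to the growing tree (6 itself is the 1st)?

7

Grow the tree from 6 using Prim:
Step 1: cheapest edge leaving the tree is 1-6 (8); add 1.
Step 2: cheapest edge leaving the tree is 1-8 (1); add 8.
Step 3: cheapest edge leaving the tree is 2-6 (8); add 2.
Step 4: cheapest edge leaving the tree is 2-5 (2); add 5.
Step 5: cheapest edge leaving the tree is 5-7 (4); add 7.
Step 6: cheapest edge leaving the tree is 3-5 (5); add 3.
Step 7: cheapest edge leaving the tree is 3-4 (8); add 4.
Vertex order: 6, 1, 8, 2, 5, 7, 3, 4. The 6th vertex is 7.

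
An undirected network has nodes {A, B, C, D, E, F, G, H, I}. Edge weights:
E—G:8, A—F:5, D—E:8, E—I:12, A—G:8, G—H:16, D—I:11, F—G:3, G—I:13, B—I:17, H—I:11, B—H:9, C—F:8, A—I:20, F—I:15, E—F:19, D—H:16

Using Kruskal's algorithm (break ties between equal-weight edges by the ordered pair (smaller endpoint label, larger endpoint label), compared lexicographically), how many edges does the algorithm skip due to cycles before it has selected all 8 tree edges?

1

Kruskal's algorithm — process edges by increasing weight (ties by edge label):
F—G (3): add — endpoints in different components.
A—F (5): add — endpoints in different components.
A—G (8): skip — A and G already connected.
C—F (8): add — endpoints in different components.
D—E (8): add — endpoints in different components.
E—G (8): add — endpoints in different components.
B—H (9): add — endpoints in different components.
D—I (11): add — endpoints in different components.
H—I (11): add — endpoints in different components.
Edges rejected before the tree was complete: 1.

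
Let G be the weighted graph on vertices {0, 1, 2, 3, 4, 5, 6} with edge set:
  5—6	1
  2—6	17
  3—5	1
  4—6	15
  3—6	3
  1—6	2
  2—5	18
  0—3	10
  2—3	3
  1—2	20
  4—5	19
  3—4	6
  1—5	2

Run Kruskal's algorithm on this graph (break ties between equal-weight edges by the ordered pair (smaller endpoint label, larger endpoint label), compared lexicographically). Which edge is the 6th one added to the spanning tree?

Sort edges by weight, then run Kruskal:
3—5 (1): add — endpoints in different components.
5—6 (1): add — endpoints in different components.
1—5 (2): add — endpoints in different components.
1—6 (2): skip — 1 and 6 already connected.
2—3 (3): add — endpoints in different components.
3—6 (3): skip — 3 and 6 already connected.
3—4 (6): add — endpoints in different components.
0—3 (10): add — endpoints in different components.
The 6th edge added is 0—3.

0-3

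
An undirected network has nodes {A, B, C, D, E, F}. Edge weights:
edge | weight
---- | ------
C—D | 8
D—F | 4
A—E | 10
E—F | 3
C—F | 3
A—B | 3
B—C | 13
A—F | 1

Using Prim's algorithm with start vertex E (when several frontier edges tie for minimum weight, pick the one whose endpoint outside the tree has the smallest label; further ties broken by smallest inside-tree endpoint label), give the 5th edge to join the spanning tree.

Grow the tree from E using Prim:
Step 1: cheapest edge leaving the tree is E—F (3); add F.
Step 2: cheapest edge leaving the tree is A—F (1); add A.
Step 3: cheapest edge leaving the tree is A—B (3); add B.
Step 4: cheapest edge leaving the tree is C—F (3); add C.
Step 5: cheapest edge leaving the tree is D—F (4); add D.
The 5th edge added is D—F.

D-F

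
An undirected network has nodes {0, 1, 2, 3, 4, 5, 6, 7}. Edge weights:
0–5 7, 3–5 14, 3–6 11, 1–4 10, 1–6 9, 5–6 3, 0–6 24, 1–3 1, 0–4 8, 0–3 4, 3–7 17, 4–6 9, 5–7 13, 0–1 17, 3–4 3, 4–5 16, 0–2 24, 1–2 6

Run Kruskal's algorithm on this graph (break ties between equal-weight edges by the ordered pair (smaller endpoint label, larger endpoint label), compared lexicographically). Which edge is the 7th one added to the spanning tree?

5-7

Sort edges by weight, then run Kruskal:
1–3 (1): add — endpoints in different components.
3–4 (3): add — endpoints in different components.
5–6 (3): add — endpoints in different components.
0–3 (4): add — endpoints in different components.
1–2 (6): add — endpoints in different components.
0–5 (7): add — endpoints in different components.
0–4 (8): skip — 0 and 4 already connected.
1–6 (9): skip — 1 and 6 already connected.
4–6 (9): skip — 4 and 6 already connected.
1–4 (10): skip — 1 and 4 already connected.
3–6 (11): skip — 3 and 6 already connected.
5–7 (13): add — endpoints in different components.
The 7th edge added is 5–7.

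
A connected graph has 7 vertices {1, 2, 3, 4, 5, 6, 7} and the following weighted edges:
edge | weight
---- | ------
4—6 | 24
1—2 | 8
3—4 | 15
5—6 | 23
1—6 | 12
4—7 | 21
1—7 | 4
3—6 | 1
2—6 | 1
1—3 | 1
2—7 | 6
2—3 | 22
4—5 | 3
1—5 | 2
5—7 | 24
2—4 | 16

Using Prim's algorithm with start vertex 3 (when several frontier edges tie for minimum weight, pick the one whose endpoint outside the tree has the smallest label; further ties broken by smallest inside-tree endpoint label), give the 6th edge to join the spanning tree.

1-7

Prim's algorithm from 3:
Step 1: cheapest edge leaving the tree is 1—3 (1); add 1.
Step 2: cheapest edge leaving the tree is 3—6 (1); add 6.
Step 3: cheapest edge leaving the tree is 2—6 (1); add 2.
Step 4: cheapest edge leaving the tree is 1—5 (2); add 5.
Step 5: cheapest edge leaving the tree is 4—5 (3); add 4.
Step 6: cheapest edge leaving the tree is 1—7 (4); add 7.
The 6th edge added is 1—7.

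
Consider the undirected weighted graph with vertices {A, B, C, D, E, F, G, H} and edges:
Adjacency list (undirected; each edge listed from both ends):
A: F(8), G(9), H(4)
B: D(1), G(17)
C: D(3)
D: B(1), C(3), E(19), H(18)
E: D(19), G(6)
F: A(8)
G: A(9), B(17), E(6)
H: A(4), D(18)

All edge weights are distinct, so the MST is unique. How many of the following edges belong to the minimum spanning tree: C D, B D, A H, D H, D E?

Sort edges by weight, then run Kruskal:
B D (1): add — endpoints in different components.
C D (3): add — endpoints in different components.
A H (4): add — endpoints in different components.
E G (6): add — endpoints in different components.
A F (8): add — endpoints in different components.
A G (9): add — endpoints in different components.
B G (17): add — endpoints in different components.
MST edge set: {B D, C D, A H, E G, A F, A G, B G}.
Of the listed edges, {C D, B D, A H} are in the MST → 3.

3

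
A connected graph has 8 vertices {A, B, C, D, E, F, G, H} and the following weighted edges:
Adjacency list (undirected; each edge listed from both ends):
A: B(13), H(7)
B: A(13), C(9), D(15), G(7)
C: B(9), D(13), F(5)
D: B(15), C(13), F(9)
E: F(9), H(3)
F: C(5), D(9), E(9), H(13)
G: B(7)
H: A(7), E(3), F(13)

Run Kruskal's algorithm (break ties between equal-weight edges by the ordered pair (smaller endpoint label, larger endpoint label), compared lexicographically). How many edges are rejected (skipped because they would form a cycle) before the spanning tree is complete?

0

Kruskal's algorithm — process edges by increasing weight (ties by edge label):
E—H (3): add — endpoints in different components.
C—F (5): add — endpoints in different components.
A—H (7): add — endpoints in different components.
B—G (7): add — endpoints in different components.
B—C (9): add — endpoints in different components.
D—F (9): add — endpoints in different components.
E—F (9): add — endpoints in different components.
Edges rejected before the tree was complete: 0.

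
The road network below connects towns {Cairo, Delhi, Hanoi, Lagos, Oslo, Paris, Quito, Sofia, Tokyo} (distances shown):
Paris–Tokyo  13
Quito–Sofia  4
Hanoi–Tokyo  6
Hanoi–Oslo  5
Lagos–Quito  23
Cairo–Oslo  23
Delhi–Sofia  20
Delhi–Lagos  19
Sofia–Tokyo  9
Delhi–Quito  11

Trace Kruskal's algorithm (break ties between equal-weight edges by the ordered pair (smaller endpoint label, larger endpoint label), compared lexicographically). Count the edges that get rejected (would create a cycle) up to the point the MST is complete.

Kruskal: consider edges lightest-first.
Quito–Sofia (4): add — endpoints in different components.
Hanoi–Oslo (5): add — endpoints in different components.
Hanoi–Tokyo (6): add — endpoints in different components.
Sofia–Tokyo (9): add — endpoints in different components.
Delhi–Quito (11): add — endpoints in different components.
Paris–Tokyo (13): add — endpoints in different components.
Delhi–Lagos (19): add — endpoints in different components.
Delhi–Sofia (20): skip — Delhi and Sofia already connected.
Cairo–Oslo (23): add — endpoints in different components.
Edges rejected before the tree was complete: 1.

1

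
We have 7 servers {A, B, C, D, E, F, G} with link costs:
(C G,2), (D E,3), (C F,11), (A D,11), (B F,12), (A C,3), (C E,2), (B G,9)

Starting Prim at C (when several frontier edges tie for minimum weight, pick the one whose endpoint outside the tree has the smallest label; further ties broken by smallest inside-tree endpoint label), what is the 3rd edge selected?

Prim, starting at C.
Step 1: cheapest edge leaving the tree is C E (2); add E.
Step 2: cheapest edge leaving the tree is C G (2); add G.
Step 3: cheapest edge leaving the tree is A C (3); add A.
Step 4: cheapest edge leaving the tree is D E (3); add D.
Step 5: cheapest edge leaving the tree is B G (9); add B.
Step 6: cheapest edge leaving the tree is C F (11); add F.
The 3rd edge added is A C.

A-C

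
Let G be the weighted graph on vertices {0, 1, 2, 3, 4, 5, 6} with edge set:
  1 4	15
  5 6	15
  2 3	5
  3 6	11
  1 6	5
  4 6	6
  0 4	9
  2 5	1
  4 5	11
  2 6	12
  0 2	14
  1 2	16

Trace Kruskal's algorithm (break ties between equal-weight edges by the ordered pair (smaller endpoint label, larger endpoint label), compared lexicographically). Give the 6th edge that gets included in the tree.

3-6

Sort edges by weight, then run Kruskal:
2 5 (1): add. Components now {0} {1} {2,5} {3} {4} {6}
1 6 (5): add. Components now {0} {1,6} {2,5} {3} {4}
2 3 (5): add. Components now {0} {1,6} {2,3,5} {4}
4 6 (6): add. Components now {0} {1,4,6} {2,3,5}
0 4 (9): add. Components now {0,1,4,6} {2,3,5}
3 6 (11): add. Components now {0,1,2,3,4,5,6}
The 6th edge added is 3 6.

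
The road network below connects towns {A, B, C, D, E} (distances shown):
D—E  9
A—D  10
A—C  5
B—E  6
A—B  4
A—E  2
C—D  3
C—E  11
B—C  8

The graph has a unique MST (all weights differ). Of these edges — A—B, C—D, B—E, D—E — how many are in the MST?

Kruskal's algorithm — process edges by increasing weight (ties by edge label):
A—E (2): add. Components now {A,E} {B} {C} {D}
C—D (3): add. Components now {A,E} {B} {C,D}
A—B (4): add. Components now {A,B,E} {C,D}
A—C (5): add. Components now {A,B,C,D,E}
MST edge set: {A—E, C—D, A—B, A—C}.
Of the listed edges, {A—B, C—D} are in the MST → 2.

2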